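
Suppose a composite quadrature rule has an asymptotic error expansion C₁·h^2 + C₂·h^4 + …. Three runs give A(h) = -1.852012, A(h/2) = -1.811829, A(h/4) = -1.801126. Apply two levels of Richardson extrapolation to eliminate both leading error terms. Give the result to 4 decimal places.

First eliminate the h^2 term (factor 2^2 = 4):
  B₁ = (4·(-1.811829) − (-1.852012))/3 = -1.798435
  B₂ = (4·(-1.801126) − (-1.811829))/3 = -1.797558
Then eliminate the h^4 term (factor 2^4 = 16):
  (16·(-1.797558) − (-1.798435))/15 = -1.797500

-1.7975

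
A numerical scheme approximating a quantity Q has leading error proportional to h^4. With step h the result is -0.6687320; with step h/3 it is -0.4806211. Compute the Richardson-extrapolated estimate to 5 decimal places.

-0.47827

Extrapolated value = (81·A(h/3) − A(h)) / (81 − 1)
= (81·(-0.4806211) − (-0.6687320)) / 80
= -38.2615771 / 80 = -0.4782697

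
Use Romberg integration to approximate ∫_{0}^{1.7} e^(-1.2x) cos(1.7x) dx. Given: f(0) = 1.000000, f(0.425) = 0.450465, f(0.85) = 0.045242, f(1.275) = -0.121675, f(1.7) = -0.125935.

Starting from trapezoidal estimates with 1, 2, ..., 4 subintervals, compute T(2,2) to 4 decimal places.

T(0,0) (trapezoid, 1 panel, h=1.7000): 0.742955
T(1,0) (trapezoid, 2 panels, h=0.8500): 0.409933
T(2,0) (trapezoid, 4 panels, h=0.4250): 0.344702
T(1,1) = 0.409933 + (0.409933 − 0.742955)/3 = 0.298926
T(2,1) = 0.344702 + (0.344702 − 0.409933)/3 = 0.322958
T(2,2) = 0.322958 + (0.322958 − 0.298926)/15 = 0.324560

0.3246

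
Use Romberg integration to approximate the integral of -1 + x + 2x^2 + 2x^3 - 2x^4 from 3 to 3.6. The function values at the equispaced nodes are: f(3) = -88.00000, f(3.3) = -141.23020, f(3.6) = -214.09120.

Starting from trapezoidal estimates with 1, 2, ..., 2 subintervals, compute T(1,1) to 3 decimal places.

-86.701

T(0,0) (trapezoid, 1 panel, h=0.6000): -90.62736
T(1,0) (trapezoid, 2 panels, h=0.3000): -87.68274
T(1,1) = -87.68274 + (-87.68274 − (-90.62736))/3 = -86.70120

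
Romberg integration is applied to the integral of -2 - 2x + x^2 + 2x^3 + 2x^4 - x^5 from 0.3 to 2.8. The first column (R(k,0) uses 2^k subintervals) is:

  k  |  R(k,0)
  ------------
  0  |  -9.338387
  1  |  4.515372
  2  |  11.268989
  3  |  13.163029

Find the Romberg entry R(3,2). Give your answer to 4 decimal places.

Richardson extrapolation on the trapezoidal column (denominator 4−1=3):
R(2,1) = (4·11.268989 − 4.515372) / 3 = 13.520195
R(3,1) = 13.163029 + (13.163029 − 11.268989)/3 = 13.794376
R(3,2) = (16·13.794376 − 13.520195) / 15 = 13.812655

13.8127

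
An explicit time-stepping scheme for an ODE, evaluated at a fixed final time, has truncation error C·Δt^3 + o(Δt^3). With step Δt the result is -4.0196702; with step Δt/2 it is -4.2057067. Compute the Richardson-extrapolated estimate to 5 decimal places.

-4.23228

The leading error scales as Δt^3; refining by a factor of 2 reduces it by 2^3 = 8.
Extrapolated value = (8·A(Δt/2) − A(Δt)) / (8 − 1)
= (8·(-4.2057067) − (-4.0196702)) / 7
= -29.6259834 / 7 = -4.2322833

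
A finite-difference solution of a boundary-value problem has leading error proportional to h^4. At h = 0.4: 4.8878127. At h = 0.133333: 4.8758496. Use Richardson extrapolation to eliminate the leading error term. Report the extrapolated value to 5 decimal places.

4.87570

Extrapolated value = (81·A(h/3) − A(h)) / (81 − 1)
= (81·4.8758496 − 4.8878127) / 80
= 390.0560049 / 80 = 4.8757001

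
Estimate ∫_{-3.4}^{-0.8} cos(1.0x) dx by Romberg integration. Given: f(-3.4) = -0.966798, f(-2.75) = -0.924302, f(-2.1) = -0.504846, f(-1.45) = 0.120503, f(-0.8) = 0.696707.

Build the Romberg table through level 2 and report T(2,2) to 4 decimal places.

-0.9727

T(0,0) (trapezoid, 1 panel, h=2.6000): -0.351118
T(1,0) (trapezoid, 2 panels, h=1.3000): -0.831859
T(2,0) (trapezoid, 4 panels, h=0.6500): -0.938399
T(1,1) = -0.831859 + (-0.831859 − (-0.351118))/3 = -0.992106
T(2,1) = -0.938399 + (-0.938399 − (-0.831859))/3 = -0.973912
T(2,2) = -0.973912 + (-0.973912 − (-0.992106))/15 = -0.972699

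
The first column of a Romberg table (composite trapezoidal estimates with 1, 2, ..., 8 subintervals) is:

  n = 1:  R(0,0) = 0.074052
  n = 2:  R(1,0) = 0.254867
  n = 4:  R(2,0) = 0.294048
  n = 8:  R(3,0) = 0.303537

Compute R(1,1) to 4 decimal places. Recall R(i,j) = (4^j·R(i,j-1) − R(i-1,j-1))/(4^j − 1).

R(1,1) = 0.254867 + (0.254867 − 0.074052)/3 = 0.315139

0.3151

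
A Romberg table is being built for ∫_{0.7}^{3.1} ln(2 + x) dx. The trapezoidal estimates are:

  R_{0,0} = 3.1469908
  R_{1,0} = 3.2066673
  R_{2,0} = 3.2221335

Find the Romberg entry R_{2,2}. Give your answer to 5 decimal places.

R_{1,1} = (4·3.2066673 − 3.1469908) / 3 = 3.2265595
R_{2,1} = 3.2221335 + (3.2221335 − 3.2066673)/3 = 3.2272889
R_{2,2} = 3.2272889 + (3.2272889 − 3.2265595)/15 = 3.2273375

3.22734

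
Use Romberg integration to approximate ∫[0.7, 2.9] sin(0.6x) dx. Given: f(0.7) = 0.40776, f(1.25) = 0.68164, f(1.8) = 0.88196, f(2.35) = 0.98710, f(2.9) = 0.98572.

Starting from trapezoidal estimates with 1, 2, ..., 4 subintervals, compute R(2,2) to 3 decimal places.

1.802

R(0,0) (trapezoid, 1 panel, h=2.2000): 1.53283
R(1,0) (trapezoid, 2 panels, h=1.1000): 1.73657
R(2,0) (trapezoid, 4 panels, h=0.5500): 1.78609
R(1,1) = 1.73657 + (1.73657 − 1.53283)/3 = 1.80448
R(2,1) = 1.78609 + (1.78609 − 1.73657)/3 = 1.80260
R(2,2) = 1.80260 + (1.80260 − 1.80448)/15 = 1.80247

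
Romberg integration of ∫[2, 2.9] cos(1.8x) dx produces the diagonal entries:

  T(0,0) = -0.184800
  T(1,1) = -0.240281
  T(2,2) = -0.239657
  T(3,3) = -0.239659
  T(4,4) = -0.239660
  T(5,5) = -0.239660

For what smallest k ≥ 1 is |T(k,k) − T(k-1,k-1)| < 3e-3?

k = 2

|T(1,1) − T(0,0)| = 0.055481 ≥ 3e-3
|T(2,2) − T(1,1)| = 0.000624 < 3e-3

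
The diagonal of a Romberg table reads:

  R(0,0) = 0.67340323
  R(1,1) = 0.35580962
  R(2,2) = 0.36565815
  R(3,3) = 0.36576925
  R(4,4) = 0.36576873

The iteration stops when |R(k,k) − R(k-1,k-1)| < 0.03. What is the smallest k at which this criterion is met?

|R(1,1) − R(0,0)| = 0.31759361 ≥ 0.03
|R(2,2) − R(1,1)| = 0.00984853 < 0.03

k = 2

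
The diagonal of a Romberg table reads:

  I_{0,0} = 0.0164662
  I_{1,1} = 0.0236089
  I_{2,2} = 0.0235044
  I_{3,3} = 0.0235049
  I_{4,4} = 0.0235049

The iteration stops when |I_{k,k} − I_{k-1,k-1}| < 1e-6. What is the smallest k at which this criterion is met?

|I_{1,1} − I_{0,0}| = 0.0071427 ≥ 1e-6
|I_{2,2} − I_{1,1}| = 0.0001045 ≥ 1e-6
|I_{3,3} − I_{2,2}| = 0.0000005 < 1e-6

k = 3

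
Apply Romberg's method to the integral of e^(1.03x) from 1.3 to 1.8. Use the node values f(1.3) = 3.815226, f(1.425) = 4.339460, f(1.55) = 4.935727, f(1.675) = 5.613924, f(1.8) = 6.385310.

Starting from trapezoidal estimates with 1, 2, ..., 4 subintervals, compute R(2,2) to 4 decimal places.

R(0,0) (trapezoid, 1 panel, h=0.5000): 2.550134
R(1,0) (trapezoid, 2 panels, h=0.2500): 2.508999
R(2,0) (trapezoid, 4 panels, h=0.1250): 2.498672
R(1,1) = 2.508999 + (2.508999 − 2.550134)/3 = 2.495287
R(2,1) = 2.498672 + (2.498672 − 2.508999)/3 = 2.495230
R(2,2) = 2.495230 + (2.495230 − 2.495287)/15 = 2.495226

2.4952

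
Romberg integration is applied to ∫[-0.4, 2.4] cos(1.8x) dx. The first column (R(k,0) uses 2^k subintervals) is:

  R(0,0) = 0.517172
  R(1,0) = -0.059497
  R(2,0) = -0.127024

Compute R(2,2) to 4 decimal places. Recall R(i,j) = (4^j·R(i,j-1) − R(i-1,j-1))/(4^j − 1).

-0.1427

Richardson extrapolation on the trapezoidal column (denominator 4−1=3):
R(1,1) = -0.059497 + (-0.059497 − 0.517172)/3 = -0.251720
R(2,1) = -0.127024 + (-0.127024 − (-0.059497))/3 = -0.149533
R(2,2) = -0.149533 + (-0.149533 − (-0.251720))/15 = -0.142721
(Column j=1 coincides with Simpson's rule on the same nodes.)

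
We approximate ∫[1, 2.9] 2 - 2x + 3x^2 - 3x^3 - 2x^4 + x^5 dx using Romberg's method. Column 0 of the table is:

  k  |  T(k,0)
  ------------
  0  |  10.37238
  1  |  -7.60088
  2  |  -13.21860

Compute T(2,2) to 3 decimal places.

-15.191

T(1,1) = (4·(-7.60088) − 10.37238) / 3 = -13.59197
T(2,1) = -13.21860 + (-13.21860 − (-7.60088))/3 = -15.09117
T(2,2) = (16·(-15.09117) − (-13.59197)) / 15 = -15.19112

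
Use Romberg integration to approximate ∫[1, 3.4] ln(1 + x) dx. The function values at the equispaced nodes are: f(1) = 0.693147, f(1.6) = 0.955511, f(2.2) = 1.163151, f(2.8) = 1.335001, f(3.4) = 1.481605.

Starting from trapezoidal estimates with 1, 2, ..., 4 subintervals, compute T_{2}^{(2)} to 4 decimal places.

T_{0}^{(0)} (trapezoid, 1 panel, h=2.4000): 2.609702
T_{1}^{(0)} (trapezoid, 2 panels, h=1.2000): 2.700632
T_{2}^{(0)} (trapezoid, 4 panels, h=0.6000): 2.724623
T_{1}^{(1)} = 2.700632 + (2.700632 − 2.609702)/3 = 2.730942
T_{2}^{(1)} = 2.724623 + (2.724623 − 2.700632)/3 = 2.732620
T_{2}^{(2)} = 2.732620 + (2.732620 − 2.730942)/15 = 2.732732

2.7327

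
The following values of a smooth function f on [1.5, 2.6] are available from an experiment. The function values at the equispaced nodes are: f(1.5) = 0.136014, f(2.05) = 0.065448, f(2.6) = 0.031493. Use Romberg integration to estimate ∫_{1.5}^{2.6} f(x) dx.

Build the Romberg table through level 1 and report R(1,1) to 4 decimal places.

R(0,0) (trapezoid, 1 panel, h=1.1000): 0.092129
R(1,0) (trapezoid, 2 panels, h=0.5500): 0.082061
R(1,1) = 0.082061 + (0.082061 − 0.092129)/3 = 0.078705

0.0787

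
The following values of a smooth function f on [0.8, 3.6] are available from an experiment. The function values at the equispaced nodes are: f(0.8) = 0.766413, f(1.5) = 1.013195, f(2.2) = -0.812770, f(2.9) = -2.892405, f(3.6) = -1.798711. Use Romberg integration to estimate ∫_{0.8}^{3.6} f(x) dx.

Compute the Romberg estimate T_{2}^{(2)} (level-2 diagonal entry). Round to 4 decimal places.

-2.3991

T_{0}^{(0)} (trapezoid, 1 panel, h=2.8000): -1.445217
T_{1}^{(0)} (trapezoid, 2 panels, h=1.4000): -1.860487
T_{2}^{(0)} (trapezoid, 4 panels, h=0.7000): -2.245690
T_{1}^{(1)} = -1.860487 + (-1.860487 − (-1.445217))/3 = -1.998910
T_{2}^{(1)} = -2.245690 + (-2.245690 − (-1.860487))/3 = -2.374091
T_{2}^{(2)} = -2.374091 + (-2.374091 − (-1.998910))/15 = -2.399103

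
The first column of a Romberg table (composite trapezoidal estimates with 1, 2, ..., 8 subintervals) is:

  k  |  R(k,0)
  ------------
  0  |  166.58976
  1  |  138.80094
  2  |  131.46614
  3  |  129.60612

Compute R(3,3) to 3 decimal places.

Richardson extrapolation on the trapezoidal column (denominator 4−1=3):
R(1,1) = 138.80094 + (138.80094 − 166.58976)/3 = 129.53800
R(2,1) = (4·131.46614 − 138.80094) / 3 = 129.02121
R(3,1) = (4·129.60612 − 131.46614) / 3 = 128.98611
R(2,2) = 129.02121 + (129.02121 − 129.53800)/15 = 128.98676
R(3,2) = (16·128.98611 − 129.02121) / 15 = 128.98377
R(3,3) = (64·128.98377 − 128.98676) / 63 = 128.98372

128.984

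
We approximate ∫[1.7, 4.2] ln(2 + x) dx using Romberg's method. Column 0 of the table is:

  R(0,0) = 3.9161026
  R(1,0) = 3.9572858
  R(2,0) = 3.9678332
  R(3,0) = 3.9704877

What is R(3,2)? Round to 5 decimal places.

Richardson extrapolation on the trapezoidal column (denominator 4−1=3):
R(2,1) = (4·3.9678332 − 3.9572858) / 3 = 3.9713490
R(3,1) = 3.9704877 + (3.9704877 − 3.9678332)/3 = 3.9713725
R(3,2) = 3.9713725 + (3.9713725 − 3.9713490)/15 = 3.9713741

3.97137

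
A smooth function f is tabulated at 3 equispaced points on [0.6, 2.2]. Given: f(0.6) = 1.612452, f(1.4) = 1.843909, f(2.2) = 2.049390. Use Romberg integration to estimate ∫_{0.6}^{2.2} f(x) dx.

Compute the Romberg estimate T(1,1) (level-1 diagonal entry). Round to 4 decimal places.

T(0,0) (trapezoid, 1 panel, h=1.6000): 2.929474
T(1,0) (trapezoid, 2 panels, h=0.8000): 2.939864
T(1,1) = 2.939864 + (2.939864 − 2.929474)/3 = 2.943327

2.9433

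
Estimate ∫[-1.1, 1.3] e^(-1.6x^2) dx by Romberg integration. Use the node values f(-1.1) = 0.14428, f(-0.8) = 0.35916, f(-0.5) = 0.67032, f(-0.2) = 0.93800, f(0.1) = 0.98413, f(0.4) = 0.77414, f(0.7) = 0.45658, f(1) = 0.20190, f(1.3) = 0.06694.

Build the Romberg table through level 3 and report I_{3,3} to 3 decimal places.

I_{0,0} (trapezoid, 1 panel, h=2.4000): 0.25346
I_{1,0} (trapezoid, 2 panels, h=1.2000): 1.30769
I_{2,0} (trapezoid, 4 panels, h=0.6000): 1.32998
I_{3,0} (trapezoid, 8 panels, h=0.3000): 1.34695
I_{1,1} = 1.30769 + (1.30769 − 0.25346)/3 = 1.65910
I_{2,1} = 1.32998 + (1.32998 − 1.30769)/3 = 1.33741
I_{3,1} = 1.34695 + (1.34695 − 1.32998)/3 = 1.35261
I_{2,2} = 1.33741 + (1.33741 − 1.65910)/15 = 1.31596
I_{3,2} = 1.35261 + (1.35261 − 1.33741)/15 = 1.35362
I_{3,3} = 1.35362 + (1.35362 − 1.31596)/63 = 1.35422

1.354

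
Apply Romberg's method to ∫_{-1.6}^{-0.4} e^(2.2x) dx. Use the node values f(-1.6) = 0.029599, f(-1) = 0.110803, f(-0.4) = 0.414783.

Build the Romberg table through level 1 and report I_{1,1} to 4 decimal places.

0.1775

I_{0,0} (trapezoid, 1 panel, h=1.2000): 0.266629
I_{1,0} (trapezoid, 2 panels, h=0.6000): 0.199796
I_{1,1} = 0.199796 + (0.199796 − 0.266629)/3 = 0.177518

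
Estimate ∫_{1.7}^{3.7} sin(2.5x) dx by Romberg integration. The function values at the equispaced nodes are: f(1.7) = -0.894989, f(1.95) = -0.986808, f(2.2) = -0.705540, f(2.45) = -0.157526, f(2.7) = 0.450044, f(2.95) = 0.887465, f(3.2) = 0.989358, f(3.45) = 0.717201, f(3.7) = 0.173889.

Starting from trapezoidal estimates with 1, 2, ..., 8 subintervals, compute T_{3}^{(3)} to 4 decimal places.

T_{0}^{(0)} (trapezoid, 1 panel, h=2.0000): -0.721100
T_{1}^{(0)} (trapezoid, 2 panels, h=1.0000): 0.089494
T_{2}^{(0)} (trapezoid, 4 panels, h=0.5000): 0.186656
T_{3}^{(0)} (trapezoid, 8 panels, h=0.2500): 0.208411
T_{1}^{(1)} = 0.089494 + (0.089494 − (-0.721100))/3 = 0.359692
T_{2}^{(1)} = 0.186656 + (0.186656 − 0.089494)/3 = 0.219043
T_{3}^{(1)} = 0.208411 + (0.208411 − 0.186656)/3 = 0.215663
T_{2}^{(2)} = 0.219043 + (0.219043 − 0.359692)/15 = 0.209666
T_{3}^{(2)} = 0.215663 + (0.215663 − 0.219043)/15 = 0.215438
T_{3}^{(3)} = 0.215438 + (0.215438 − 0.209666)/63 = 0.215530

0.2155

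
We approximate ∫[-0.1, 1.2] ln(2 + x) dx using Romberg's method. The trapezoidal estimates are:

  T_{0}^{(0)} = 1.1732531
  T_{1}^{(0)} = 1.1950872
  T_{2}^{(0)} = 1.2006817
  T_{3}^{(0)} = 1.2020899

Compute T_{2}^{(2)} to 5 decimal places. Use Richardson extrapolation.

1.20256

T_{1}^{(1)} = 1.1950872 + (1.1950872 − 1.1732531)/3 = 1.2023652
T_{2}^{(1)} = 1.2006817 + (1.2006817 − 1.1950872)/3 = 1.2025465
T_{2}^{(2)} = 1.2025465 + (1.2025465 − 1.2023652)/15 = 1.2025586
(Column j=1 coincides with Simpson's rule on the same nodes.)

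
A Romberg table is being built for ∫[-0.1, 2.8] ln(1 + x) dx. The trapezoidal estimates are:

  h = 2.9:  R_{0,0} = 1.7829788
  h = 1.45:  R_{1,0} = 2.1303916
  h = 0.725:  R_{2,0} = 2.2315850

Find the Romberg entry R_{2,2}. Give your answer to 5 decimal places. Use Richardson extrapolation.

2.26659

R_{1,1} = (4·2.1303916 − 1.7829788) / 3 = 2.2461959
R_{2,1} = (4·2.2315850 − 2.1303916) / 3 = 2.2653161
R_{2,2} = (16·2.2653161 − 2.2461959) / 15 = 2.2665908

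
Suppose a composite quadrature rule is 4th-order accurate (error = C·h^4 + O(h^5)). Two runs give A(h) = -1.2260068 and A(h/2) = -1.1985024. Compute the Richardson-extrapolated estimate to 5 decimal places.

The leading error scales as h^4; refining by a factor of 2 reduces it by 2^4 = 16.
Extrapolated value = (16·A(h/2) − A(h)) / (16 − 1)
= (16·(-1.1985024) − (-1.2260068)) / 15
= -17.9500316 / 15 = -1.1966688

-1.19667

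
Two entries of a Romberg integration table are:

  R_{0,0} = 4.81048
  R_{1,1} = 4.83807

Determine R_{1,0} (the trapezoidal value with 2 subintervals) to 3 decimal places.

From R_{1,1} = (4·R_{1,0} − R_{0,0})/3, solve for R_{1,0}:
4·R_{1,0} = 3·4.83807 + 4.81048 = 19.32469
R_{1,0} = 4.83117

4.831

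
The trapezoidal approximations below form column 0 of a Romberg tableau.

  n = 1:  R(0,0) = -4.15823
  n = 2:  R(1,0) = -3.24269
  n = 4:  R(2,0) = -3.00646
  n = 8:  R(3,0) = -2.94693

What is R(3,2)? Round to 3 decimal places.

-2.927

Richardson extrapolation on the trapezoidal column (denominator 4−1=3):
R(2,1) = -3.00646 + (-3.00646 − (-3.24269))/3 = -2.92772
R(3,1) = (4·(-2.94693) − (-3.00646)) / 3 = -2.92709
R(3,2) = (16·(-2.92709) − (-2.92772)) / 15 = -2.92705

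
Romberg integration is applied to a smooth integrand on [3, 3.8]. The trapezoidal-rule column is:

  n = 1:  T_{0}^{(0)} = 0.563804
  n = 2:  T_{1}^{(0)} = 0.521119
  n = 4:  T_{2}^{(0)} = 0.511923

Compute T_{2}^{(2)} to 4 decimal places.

Richardson extrapolation on the trapezoidal column (denominator 4−1=3):
T_{1}^{(1)} = 0.521119 + (0.521119 − 0.563804)/3 = 0.506891
T_{2}^{(1)} = (4·0.511923 − 0.521119) / 3 = 0.508858
T_{2}^{(2)} = 0.508858 + (0.508858 − 0.506891)/15 = 0.508989

0.5090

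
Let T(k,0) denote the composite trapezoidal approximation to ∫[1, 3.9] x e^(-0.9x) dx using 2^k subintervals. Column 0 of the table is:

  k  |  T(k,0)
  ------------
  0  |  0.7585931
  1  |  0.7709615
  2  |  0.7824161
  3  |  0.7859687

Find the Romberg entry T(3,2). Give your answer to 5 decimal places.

T(2,1) = 0.7824161 + (0.7824161 − 0.7709615)/3 = 0.7862343
T(3,1) = 0.7859687 + (0.7859687 − 0.7824161)/3 = 0.7871529
T(3,2) = (16·0.7871529 − 0.7862343) / 15 = 0.7872141

0.78721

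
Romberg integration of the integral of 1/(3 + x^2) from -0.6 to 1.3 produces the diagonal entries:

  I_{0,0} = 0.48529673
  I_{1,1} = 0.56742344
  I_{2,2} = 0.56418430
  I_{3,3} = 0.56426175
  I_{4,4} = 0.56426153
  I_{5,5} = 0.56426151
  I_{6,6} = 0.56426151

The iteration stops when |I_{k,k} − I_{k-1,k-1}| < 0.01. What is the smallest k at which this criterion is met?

k = 2

|I_{1,1} − I_{0,0}| = 0.08212671 ≥ 0.01
|I_{2,2} − I_{1,1}| = 0.00323914 < 0.01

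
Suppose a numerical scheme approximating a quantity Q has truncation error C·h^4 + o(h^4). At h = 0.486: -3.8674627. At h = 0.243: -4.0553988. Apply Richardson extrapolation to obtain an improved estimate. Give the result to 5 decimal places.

-4.06793

The leading error scales as h^4; refining by a factor of 2 reduces it by 2^4 = 16.
Extrapolated value = (16·A(h/2) − A(h)) / (16 − 1)
= (16·(-4.0553988) − (-3.8674627)) / 15
= -61.0189181 / 15 = -4.0679279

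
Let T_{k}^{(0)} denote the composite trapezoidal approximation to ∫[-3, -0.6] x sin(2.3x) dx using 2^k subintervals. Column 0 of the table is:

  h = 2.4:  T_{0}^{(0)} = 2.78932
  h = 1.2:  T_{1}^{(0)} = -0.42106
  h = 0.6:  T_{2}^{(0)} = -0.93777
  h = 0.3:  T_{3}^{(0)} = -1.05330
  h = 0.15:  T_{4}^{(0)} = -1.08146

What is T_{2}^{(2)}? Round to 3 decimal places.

-1.085

Richardson extrapolation on the trapezoidal column (denominator 4−1=3):
T_{1}^{(1)} = (4·(-0.42106) − 2.78932) / 3 = -1.49119
T_{2}^{(1)} = (4·(-0.93777) − (-0.42106)) / 3 = -1.11001
T_{2}^{(2)} = (16·(-1.11001) − (-1.49119)) / 15 = -1.08460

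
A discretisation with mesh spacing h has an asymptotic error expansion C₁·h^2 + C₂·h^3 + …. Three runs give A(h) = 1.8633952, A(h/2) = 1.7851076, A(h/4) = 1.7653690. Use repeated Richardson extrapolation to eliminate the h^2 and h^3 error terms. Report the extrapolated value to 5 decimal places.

1.75876

First eliminate the h^2 term (factor 2^2 = 4):
  B₁ = (4·1.7851076 − 1.8633952)/3 = 1.7590117
  B₂ = (4·1.7653690 − 1.7851076)/3 = 1.7587895
Then eliminate the h^3 term (factor 2^3 = 8):
  (8·1.7587895 − 1.7590117)/7 = 1.7587578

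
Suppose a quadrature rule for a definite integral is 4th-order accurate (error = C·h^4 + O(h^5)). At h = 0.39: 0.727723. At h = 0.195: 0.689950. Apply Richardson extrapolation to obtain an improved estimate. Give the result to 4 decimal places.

0.6874

Extrapolated value = (16·A(h/2) − A(h)) / (16 − 1)
= (16·0.689950 − 0.727723) / 15
= 10.311477 / 15 = 0.687432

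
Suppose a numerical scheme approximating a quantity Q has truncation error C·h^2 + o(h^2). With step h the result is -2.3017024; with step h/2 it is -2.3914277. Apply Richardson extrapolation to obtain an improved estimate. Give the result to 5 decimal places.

Extrapolated value = (4·A(h/2) − A(h)) / (4 − 1)
= (4·(-2.3914277) − (-2.3017024)) / 3
= -7.2640084 / 3 = -2.4213361

-2.42134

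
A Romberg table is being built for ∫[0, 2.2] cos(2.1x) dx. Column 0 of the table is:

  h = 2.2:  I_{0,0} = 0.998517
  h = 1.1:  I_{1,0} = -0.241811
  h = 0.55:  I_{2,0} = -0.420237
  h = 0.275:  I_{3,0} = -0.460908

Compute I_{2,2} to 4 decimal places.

-0.4680

Richardson extrapolation on the trapezoidal column (denominator 4−1=3):
I_{1,1} = (4·(-0.241811) − 0.998517) / 3 = -0.655254
I_{2,1} = -0.420237 + (-0.420237 − (-0.241811))/3 = -0.479712
I_{2,2} = (16·(-0.479712) − (-0.655254)) / 15 = -0.468009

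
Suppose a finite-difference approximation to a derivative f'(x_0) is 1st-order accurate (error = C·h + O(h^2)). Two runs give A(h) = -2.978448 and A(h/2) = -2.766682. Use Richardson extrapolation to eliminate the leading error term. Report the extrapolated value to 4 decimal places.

The leading error scales as h; refining by a factor of 2 reduces it by 2^1 = 2.
Extrapolated value = (2·A(h/2) − A(h)) / (2 − 1)
= (2·(-2.766682) − (-2.978448)) / 1
= -2.554916 / 1 = -2.554916

-2.5549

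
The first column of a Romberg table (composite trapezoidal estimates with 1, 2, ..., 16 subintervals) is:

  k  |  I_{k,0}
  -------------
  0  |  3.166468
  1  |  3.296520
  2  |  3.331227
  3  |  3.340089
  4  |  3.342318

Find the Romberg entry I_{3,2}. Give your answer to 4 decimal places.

3.3431

I_{2,1} = (4·3.331227 − 3.296520) / 3 = 3.342796
I_{3,1} = 3.340089 + (3.340089 − 3.331227)/3 = 3.343043
I_{3,2} = (16·3.343043 − 3.342796) / 15 = 3.343059
(Column j=1 coincides with Simpson's rule on the same nodes.)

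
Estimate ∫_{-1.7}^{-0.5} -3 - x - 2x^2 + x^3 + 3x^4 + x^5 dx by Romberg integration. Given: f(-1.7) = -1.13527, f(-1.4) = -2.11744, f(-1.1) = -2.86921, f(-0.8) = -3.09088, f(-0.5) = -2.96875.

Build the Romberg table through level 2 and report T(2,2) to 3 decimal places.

T(0,0) (trapezoid, 1 panel, h=1.2000): -2.46241
T(1,0) (trapezoid, 2 panels, h=0.6000): -2.95273
T(2,0) (trapezoid, 4 panels, h=0.3000): -3.03886
T(1,1) = -2.95273 + (-2.95273 − (-2.46241))/3 = -3.11617
T(2,1) = -3.03886 + (-3.03886 − (-2.95273))/3 = -3.06757
T(2,2) = -3.06757 + (-3.06757 − (-3.11617))/15 = -3.06433

-3.064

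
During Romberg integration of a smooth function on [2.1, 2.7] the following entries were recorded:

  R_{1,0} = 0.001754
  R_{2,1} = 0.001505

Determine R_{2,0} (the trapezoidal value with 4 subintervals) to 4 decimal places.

0.0016

From R_{2,1} = (4·R_{2,0} − R_{1,0})/3, solve for R_{2,0}:
4·R_{2,0} = 3·0.001505 + 0.001754 = 0.006269
R_{2,0} = 0.001567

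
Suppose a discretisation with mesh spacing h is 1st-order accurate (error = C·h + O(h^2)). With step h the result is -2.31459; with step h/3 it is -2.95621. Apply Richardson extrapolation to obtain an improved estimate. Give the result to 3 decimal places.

Extrapolated value = (3·A(h/3) − A(h)) / (3 − 1)
= (3·(-2.95621) − (-2.31459)) / 2
= -6.55404 / 2 = -3.27702

-3.277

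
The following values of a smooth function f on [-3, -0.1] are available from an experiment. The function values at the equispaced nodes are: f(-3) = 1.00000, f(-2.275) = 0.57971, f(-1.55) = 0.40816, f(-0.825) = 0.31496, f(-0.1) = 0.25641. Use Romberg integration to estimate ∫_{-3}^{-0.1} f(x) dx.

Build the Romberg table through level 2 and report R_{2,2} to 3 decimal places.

R_{0,0} (trapezoid, 1 panel, h=2.9000): 1.82179
R_{1,0} (trapezoid, 2 panels, h=1.4500): 1.50273
R_{2,0} (trapezoid, 4 panels, h=0.7250): 1.40000
R_{1,1} = 1.50273 + (1.50273 − 1.82179)/3 = 1.39638
R_{2,1} = 1.40000 + (1.40000 − 1.50273)/3 = 1.36576
R_{2,2} = 1.36576 + (1.36576 − 1.39638)/15 = 1.36372

1.364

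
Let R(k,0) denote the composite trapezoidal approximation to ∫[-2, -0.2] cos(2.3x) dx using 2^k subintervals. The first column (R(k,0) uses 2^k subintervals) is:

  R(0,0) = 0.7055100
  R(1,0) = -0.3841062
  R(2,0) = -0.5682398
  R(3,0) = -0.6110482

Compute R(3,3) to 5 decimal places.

Richardson extrapolation on the trapezoidal column (denominator 4−1=3):
R(1,1) = (4·(-0.3841062) − 0.7055100) / 3 = -0.7473116
R(2,1) = (4·(-0.5682398) − (-0.3841062)) / 3 = -0.6296177
R(3,1) = (4·(-0.6110482) − (-0.5682398)) / 3 = -0.6253177
R(2,2) = -0.6296177 + (-0.6296177 − (-0.7473116))/15 = -0.6217714
R(3,2) = (16·(-0.6253177) − (-0.6296177)) / 15 = -0.6250310
R(3,3) = (64·(-0.6250310) − (-0.6217714)) / 63 = -0.6250827
(Column j=1 coincides with Simpson's rule on the same nodes.)

-0.62508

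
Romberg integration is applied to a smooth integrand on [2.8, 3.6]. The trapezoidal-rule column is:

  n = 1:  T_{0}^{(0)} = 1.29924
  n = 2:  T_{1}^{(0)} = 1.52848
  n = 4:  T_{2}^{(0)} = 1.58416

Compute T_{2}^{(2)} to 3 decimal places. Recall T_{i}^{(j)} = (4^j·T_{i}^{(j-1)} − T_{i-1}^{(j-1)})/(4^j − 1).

Richardson extrapolation on the trapezoidal column (denominator 4−1=3):
T_{1}^{(1)} = 1.52848 + (1.52848 − 1.29924)/3 = 1.60489
T_{2}^{(1)} = (4·1.58416 − 1.52848) / 3 = 1.60272
T_{2}^{(2)} = (16·1.60272 − 1.60489) / 15 = 1.60258

1.603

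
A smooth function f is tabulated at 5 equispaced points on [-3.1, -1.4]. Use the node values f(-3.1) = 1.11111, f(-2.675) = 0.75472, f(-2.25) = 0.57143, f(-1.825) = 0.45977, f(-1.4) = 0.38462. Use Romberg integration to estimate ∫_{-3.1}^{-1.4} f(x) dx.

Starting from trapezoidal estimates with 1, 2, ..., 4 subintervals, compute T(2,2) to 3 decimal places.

1.061

T(0,0) (trapezoid, 1 panel, h=1.7000): 1.27137
T(1,0) (trapezoid, 2 panels, h=0.8500): 1.12140
T(2,0) (trapezoid, 4 panels, h=0.4250): 1.07686
T(1,1) = 1.12140 + (1.12140 − 1.27137)/3 = 1.07141
T(2,1) = 1.07686 + (1.07686 − 1.12140)/3 = 1.06201
T(2,2) = 1.06201 + (1.06201 − 1.07141)/15 = 1.06138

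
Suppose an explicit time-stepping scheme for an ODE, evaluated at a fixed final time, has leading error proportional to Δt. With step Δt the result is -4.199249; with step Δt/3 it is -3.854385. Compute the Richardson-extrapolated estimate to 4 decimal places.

The leading error scales as Δt; refining by a factor of 3 reduces it by 3^1 = 3.
Extrapolated value = (3·A(Δt/3) − A(Δt)) / (3 − 1)
= (3·(-3.854385) − (-4.199249)) / 2
= -7.363906 / 2 = -3.681953

-3.6820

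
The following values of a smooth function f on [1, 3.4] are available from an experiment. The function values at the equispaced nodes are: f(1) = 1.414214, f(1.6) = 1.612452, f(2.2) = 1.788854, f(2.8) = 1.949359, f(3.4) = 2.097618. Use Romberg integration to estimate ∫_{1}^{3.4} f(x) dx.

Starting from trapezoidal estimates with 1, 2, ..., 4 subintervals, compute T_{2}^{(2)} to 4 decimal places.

T_{0}^{(0)} (trapezoid, 1 panel, h=2.4000): 4.214198
T_{1}^{(0)} (trapezoid, 2 panels, h=1.2000): 4.253724
T_{2}^{(0)} (trapezoid, 4 panels, h=0.6000): 4.263949
T_{1}^{(1)} = 4.253724 + (4.253724 − 4.214198)/3 = 4.266899
T_{2}^{(1)} = 4.263949 + (4.263949 − 4.253724)/3 = 4.267357
T_{2}^{(2)} = 4.267357 + (4.267357 − 4.266899)/15 = 4.267388

4.2674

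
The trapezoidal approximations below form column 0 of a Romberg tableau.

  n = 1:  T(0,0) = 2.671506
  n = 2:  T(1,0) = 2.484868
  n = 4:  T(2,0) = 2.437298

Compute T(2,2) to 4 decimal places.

2.4214

Richardson extrapolation on the trapezoidal column (denominator 4−1=3):
T(1,1) = (4·2.484868 − 2.671506) / 3 = 2.422655
T(2,1) = (4·2.437298 − 2.484868) / 3 = 2.421441
T(2,2) = (16·2.421441 − 2.422655) / 15 = 2.421360
(Column j=1 coincides with Simpson's rule on the same nodes.)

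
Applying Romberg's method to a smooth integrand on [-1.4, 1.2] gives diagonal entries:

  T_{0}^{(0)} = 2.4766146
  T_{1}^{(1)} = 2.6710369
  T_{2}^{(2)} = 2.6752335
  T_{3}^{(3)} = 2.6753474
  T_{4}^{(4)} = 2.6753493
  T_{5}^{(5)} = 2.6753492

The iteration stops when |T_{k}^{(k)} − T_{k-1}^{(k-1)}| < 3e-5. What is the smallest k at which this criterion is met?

k = 4

|T_{1}^{(1)} − T_{0}^{(0)}| = 0.1944223 ≥ 3e-5
|T_{2}^{(2)} − T_{1}^{(1)}| = 0.0041966 ≥ 3e-5
|T_{3}^{(3)} − T_{2}^{(2)}| = 0.0001139 ≥ 3e-5
|T_{4}^{(4)} − T_{3}^{(3)}| = 0.0000019 < 3e-5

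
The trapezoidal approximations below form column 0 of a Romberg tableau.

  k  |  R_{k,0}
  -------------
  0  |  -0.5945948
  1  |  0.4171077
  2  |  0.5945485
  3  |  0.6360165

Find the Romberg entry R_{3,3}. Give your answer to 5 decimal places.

0.64962

Richardson extrapolation on the trapezoidal column (denominator 4−1=3):
R_{1,1} = 0.4171077 + (0.4171077 − (-0.5945948))/3 = 0.7543419
R_{2,1} = (4·0.5945485 − 0.4171077) / 3 = 0.6536954
R_{3,1} = 0.6360165 + (0.6360165 − 0.5945485)/3 = 0.6498392
R_{2,2} = (16·0.6536954 − 0.7543419) / 15 = 0.6469856
R_{3,2} = 0.6498392 + (0.6498392 − 0.6536954)/15 = 0.6495821
R_{3,3} = (64·0.6495821 − 0.6469856) / 63 = 0.6496233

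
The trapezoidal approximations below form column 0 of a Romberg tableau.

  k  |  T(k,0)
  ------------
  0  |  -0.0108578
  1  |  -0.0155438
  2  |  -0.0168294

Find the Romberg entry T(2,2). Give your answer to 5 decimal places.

Richardson extrapolation on the trapezoidal column (denominator 4−1=3):
T(1,1) = (4·(-0.0155438) − (-0.0108578)) / 3 = -0.0171058
T(2,1) = -0.0168294 + (-0.0168294 − (-0.0155438))/3 = -0.0172579
T(2,2) = (16·(-0.0172579) − (-0.0171058)) / 15 = -0.0172680

-0.01727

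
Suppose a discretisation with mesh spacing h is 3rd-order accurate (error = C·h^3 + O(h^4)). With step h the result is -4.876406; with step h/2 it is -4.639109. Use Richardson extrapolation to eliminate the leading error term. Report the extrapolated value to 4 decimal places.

The leading error scales as h^3; refining by a factor of 2 reduces it by 2^3 = 8.
Extrapolated value = (8·A(h/2) − A(h)) / (8 − 1)
= (8·(-4.639109) − (-4.876406)) / 7
= -32.236466 / 7 = -4.605209

-4.6052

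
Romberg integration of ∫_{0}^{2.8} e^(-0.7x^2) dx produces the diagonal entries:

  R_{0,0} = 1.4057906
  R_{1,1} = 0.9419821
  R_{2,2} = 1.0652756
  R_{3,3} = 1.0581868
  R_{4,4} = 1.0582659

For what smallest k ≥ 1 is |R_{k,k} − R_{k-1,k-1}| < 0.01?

k = 3

|R_{1,1} − R_{0,0}| = 0.4638085 ≥ 0.01
|R_{2,2} − R_{1,1}| = 0.1232935 ≥ 0.01
|R_{3,3} − R_{2,2}| = 0.0070888 < 0.01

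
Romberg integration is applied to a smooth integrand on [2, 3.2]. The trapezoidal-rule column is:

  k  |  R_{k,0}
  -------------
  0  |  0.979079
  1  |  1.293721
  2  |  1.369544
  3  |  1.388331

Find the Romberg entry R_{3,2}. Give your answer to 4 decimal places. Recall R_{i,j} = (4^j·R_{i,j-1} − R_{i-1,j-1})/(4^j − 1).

1.3946

R_{2,1} = 1.369544 + (1.369544 − 1.293721)/3 = 1.394818
R_{3,1} = (4·1.388331 − 1.369544) / 3 = 1.394593
R_{3,2} = 1.394593 + (1.394593 − 1.394818)/15 = 1.394578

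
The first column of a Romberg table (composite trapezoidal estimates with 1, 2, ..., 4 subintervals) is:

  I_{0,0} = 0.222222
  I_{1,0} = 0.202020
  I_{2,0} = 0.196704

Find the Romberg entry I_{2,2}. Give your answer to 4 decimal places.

I_{1,1} = (4·0.202020 − 0.222222) / 3 = 0.195286
I_{2,1} = 0.196704 + (0.196704 − 0.202020)/3 = 0.194932
I_{2,2} = 0.194932 + (0.194932 − 0.195286)/15 = 0.194908
(Column j=1 coincides with Simpson's rule on the same nodes.)

0.1949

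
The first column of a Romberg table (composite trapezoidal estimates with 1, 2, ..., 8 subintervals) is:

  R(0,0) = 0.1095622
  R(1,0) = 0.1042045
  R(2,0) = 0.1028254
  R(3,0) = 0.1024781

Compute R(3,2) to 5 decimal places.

0.10236

R(2,1) = (4·0.1028254 − 0.1042045) / 3 = 0.1023657
R(3,1) = 0.1024781 + (0.1024781 − 0.1028254)/3 = 0.1023623
R(3,2) = 0.1023623 + (0.1023623 − 0.1023657)/15 = 0.1023621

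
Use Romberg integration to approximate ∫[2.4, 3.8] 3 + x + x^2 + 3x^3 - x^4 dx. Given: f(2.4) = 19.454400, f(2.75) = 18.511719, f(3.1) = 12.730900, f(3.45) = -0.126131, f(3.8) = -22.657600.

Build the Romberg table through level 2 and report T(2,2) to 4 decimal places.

T(0,0) (trapezoid, 1 panel, h=1.4000): -2.242240
T(1,0) (trapezoid, 2 panels, h=0.7000): 7.790510
T(2,0) (trapezoid, 4 panels, h=0.3500): 10.330211
T(1,1) = 7.790510 + (7.790510 − (-2.242240))/3 = 11.134760
T(2,1) = 10.330211 + (10.330211 − 7.790510)/3 = 11.176778
T(2,2) = 11.176778 + (11.176778 − 11.134760)/15 = 11.179579

11.1796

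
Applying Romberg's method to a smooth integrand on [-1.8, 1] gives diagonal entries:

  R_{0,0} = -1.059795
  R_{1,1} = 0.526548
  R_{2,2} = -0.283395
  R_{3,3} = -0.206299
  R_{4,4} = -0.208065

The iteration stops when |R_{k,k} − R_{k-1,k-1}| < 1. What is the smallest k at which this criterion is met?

k = 2

|R_{1,1} − R_{0,0}| = 1.586343 ≥ 1
|R_{2,2} − R_{1,1}| = 0.809943 < 1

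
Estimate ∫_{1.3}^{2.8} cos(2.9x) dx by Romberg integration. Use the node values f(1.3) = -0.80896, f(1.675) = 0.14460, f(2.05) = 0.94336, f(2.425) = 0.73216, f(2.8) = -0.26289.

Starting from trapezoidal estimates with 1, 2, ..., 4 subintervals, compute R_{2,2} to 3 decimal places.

R_{0,0} (trapezoid, 1 panel, h=1.5000): -0.80389
R_{1,0} (trapezoid, 2 panels, h=0.7500): 0.30558
R_{2,0} (trapezoid, 4 panels, h=0.3750): 0.48157
R_{1,1} = 0.30558 + (0.30558 − (-0.80389))/3 = 0.67540
R_{2,1} = 0.48157 + (0.48157 − 0.30558)/3 = 0.54023
R_{2,2} = 0.54023 + (0.54023 − 0.67540)/15 = 0.53122

0.531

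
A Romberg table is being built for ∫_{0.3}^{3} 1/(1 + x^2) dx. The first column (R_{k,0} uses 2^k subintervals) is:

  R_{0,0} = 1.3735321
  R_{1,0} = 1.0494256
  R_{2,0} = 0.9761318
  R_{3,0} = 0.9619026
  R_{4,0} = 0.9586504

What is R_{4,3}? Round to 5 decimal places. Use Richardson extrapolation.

Richardson extrapolation on the trapezoidal column (denominator 4−1=3):
R_{2,1} = 0.9761318 + (0.9761318 − 1.0494256)/3 = 0.9517005
R_{3,1} = 0.9619026 + (0.9619026 − 0.9761318)/3 = 0.9571595
R_{4,1} = (4·0.9586504 − 0.9619026) / 3 = 0.9575663
R_{3,2} = (16·0.9571595 − 0.9517005) / 15 = 0.9575234
R_{4,2} = 0.9575663 + (0.9575663 − 0.9571595)/15 = 0.9575934
R_{4,3} = (64·0.9575934 − 0.9575234) / 63 = 0.9575945
(Column j=1 coincides with Simpson's rule on the same nodes.)

0.95759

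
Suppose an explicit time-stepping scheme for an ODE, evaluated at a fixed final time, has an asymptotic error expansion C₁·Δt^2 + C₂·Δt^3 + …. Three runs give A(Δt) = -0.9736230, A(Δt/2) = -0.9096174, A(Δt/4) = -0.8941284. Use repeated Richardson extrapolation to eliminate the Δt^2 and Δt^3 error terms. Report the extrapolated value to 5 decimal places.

-0.88906

First eliminate the Δt^2 term (factor 2^2 = 4):
  B₁ = (4·(-0.9096174) − (-0.9736230))/3 = -0.8882822
  B₂ = (4·(-0.8941284) − (-0.9096174))/3 = -0.8889654
Then eliminate the Δt^3 term (factor 2^3 = 8):
  (8·(-0.8889654) − (-0.8882822))/7 = -0.8890630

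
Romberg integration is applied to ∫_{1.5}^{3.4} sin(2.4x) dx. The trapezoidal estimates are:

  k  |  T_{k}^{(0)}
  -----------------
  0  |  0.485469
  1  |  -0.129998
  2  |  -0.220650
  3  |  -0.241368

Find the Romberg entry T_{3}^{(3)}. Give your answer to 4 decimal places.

-0.2481

Richardson extrapolation on the trapezoidal column (denominator 4−1=3):
T_{1}^{(1)} = -0.129998 + (-0.129998 − 0.485469)/3 = -0.335154
T_{2}^{(1)} = (4·(-0.220650) − (-0.129998)) / 3 = -0.250867
T_{3}^{(1)} = (4·(-0.241368) − (-0.220650)) / 3 = -0.248274
T_{2}^{(2)} = (16·(-0.250867) − (-0.335154)) / 15 = -0.245248
T_{3}^{(2)} = (16·(-0.248274) − (-0.250867)) / 15 = -0.248101
T_{3}^{(3)} = (64·(-0.248101) − (-0.245248)) / 63 = -0.248146
(Column j=1 coincides with Simpson's rule on the same nodes.)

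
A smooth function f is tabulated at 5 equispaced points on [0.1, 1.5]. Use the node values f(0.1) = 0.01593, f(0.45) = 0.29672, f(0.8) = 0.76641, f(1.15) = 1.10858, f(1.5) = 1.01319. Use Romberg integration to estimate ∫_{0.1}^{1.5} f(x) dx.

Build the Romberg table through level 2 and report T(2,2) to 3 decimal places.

T(0,0) (trapezoid, 1 panel, h=1.4000): 0.72038
T(1,0) (trapezoid, 2 panels, h=0.7000): 0.89668
T(2,0) (trapezoid, 4 panels, h=0.3500): 0.94019
T(1,1) = 0.89668 + (0.89668 − 0.72038)/3 = 0.95545
T(2,1) = 0.94019 + (0.94019 − 0.89668)/3 = 0.95469
T(2,2) = 0.95469 + (0.95469 − 0.95545)/15 = 0.95464

0.955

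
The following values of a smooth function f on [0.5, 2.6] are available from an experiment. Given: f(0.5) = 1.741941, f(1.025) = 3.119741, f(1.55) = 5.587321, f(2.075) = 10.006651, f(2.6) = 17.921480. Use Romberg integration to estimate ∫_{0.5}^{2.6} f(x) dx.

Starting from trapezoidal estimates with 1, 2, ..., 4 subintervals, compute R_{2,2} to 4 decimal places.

R_{0,0} (trapezoid, 1 panel, h=2.1000): 20.646592
R_{1,0} (trapezoid, 2 panels, h=1.0500): 16.189983
R_{2,0} (trapezoid, 4 panels, h=0.5250): 14.986347
R_{1,1} = 16.189983 + (16.189983 − 20.646592)/3 = 14.704447
R_{2,1} = 14.986347 + (14.986347 − 16.189983)/3 = 14.585135
R_{2,2} = 14.585135 + (14.585135 − 14.704447)/15 = 14.577181

14.5772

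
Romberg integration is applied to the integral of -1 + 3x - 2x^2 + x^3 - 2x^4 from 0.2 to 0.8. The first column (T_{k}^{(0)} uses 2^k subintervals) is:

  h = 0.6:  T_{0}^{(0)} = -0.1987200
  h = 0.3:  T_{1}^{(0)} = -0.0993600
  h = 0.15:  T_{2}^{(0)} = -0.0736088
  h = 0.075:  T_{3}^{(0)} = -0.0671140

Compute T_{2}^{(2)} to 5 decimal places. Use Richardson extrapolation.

Richardson extrapolation on the trapezoidal column (denominator 4−1=3):
T_{1}^{(1)} = -0.0993600 + (-0.0993600 − (-0.1987200))/3 = -0.0662400
T_{2}^{(1)} = -0.0736088 + (-0.0736088 − (-0.0993600))/3 = -0.0650251
T_{2}^{(2)} = -0.0650251 + (-0.0650251 − (-0.0662400))/15 = -0.0649441

-0.06494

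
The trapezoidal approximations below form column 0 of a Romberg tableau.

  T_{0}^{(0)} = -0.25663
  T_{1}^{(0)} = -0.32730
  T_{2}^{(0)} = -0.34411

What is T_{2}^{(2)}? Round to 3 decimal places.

Richardson extrapolation on the trapezoidal column (denominator 4−1=3):
T_{1}^{(1)} = -0.32730 + (-0.32730 − (-0.25663))/3 = -0.35086
T_{2}^{(1)} = -0.34411 + (-0.34411 − (-0.32730))/3 = -0.34971
T_{2}^{(2)} = -0.34971 + (-0.34971 − (-0.35086))/15 = -0.34963

-0.350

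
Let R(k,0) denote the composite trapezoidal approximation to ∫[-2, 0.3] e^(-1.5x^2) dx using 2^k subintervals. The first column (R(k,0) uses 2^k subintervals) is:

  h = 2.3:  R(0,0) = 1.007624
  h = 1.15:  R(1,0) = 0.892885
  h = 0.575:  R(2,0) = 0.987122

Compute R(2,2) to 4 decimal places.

Richardson extrapolation on the trapezoidal column (denominator 4−1=3):
R(1,1) = 0.892885 + (0.892885 − 1.007624)/3 = 0.854639
R(2,1) = (4·0.987122 − 0.892885) / 3 = 1.018534
R(2,2) = 1.018534 + (1.018534 − 0.854639)/15 = 1.029460

1.0295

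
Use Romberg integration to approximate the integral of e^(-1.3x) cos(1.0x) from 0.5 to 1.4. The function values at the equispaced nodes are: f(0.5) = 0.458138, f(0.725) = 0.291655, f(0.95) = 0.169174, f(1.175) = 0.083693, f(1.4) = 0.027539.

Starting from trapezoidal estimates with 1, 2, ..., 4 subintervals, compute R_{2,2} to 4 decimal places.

R_{0,0} (trapezoid, 1 panel, h=0.9000): 0.218555
R_{1,0} (trapezoid, 2 panels, h=0.4500): 0.185406
R_{2,0} (trapezoid, 4 panels, h=0.2250): 0.177156
R_{1,1} = 0.185406 + (0.185406 − 0.218555)/3 = 0.174356
R_{2,1} = 0.177156 + (0.177156 − 0.185406)/3 = 0.174406
R_{2,2} = 0.174406 + (0.174406 − 0.174356)/15 = 0.174409

0.1744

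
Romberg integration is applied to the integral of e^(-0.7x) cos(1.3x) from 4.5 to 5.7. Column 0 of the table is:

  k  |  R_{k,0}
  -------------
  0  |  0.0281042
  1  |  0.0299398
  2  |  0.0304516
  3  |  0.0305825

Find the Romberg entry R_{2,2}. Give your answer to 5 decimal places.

R_{1,1} = 0.0299398 + (0.0299398 − 0.0281042)/3 = 0.0305517
R_{2,1} = (4·0.0304516 − 0.0299398) / 3 = 0.0306222
R_{2,2} = (16·0.0306222 − 0.0305517) / 15 = 0.0306269

0.03063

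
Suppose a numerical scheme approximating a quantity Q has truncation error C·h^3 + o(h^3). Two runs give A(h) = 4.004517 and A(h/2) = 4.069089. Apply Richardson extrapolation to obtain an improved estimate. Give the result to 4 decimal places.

4.0783

The leading error scales as h^3; refining by a factor of 2 reduces it by 2^3 = 8.
Extrapolated value = (8·A(h/2) − A(h)) / (8 − 1)
= (8·4.069089 − 4.004517) / 7
= 28.548195 / 7 = 4.078314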